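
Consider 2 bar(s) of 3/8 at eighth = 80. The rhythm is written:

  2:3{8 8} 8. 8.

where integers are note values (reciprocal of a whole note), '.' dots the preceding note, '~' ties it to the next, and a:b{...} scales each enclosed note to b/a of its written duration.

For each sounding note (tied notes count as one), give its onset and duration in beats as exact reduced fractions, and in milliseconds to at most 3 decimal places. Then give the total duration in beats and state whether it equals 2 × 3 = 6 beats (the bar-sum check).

1) 0.0ms=0b +1125.0ms=3/2b
2) 1125.0ms=3/2b +1125.0ms=3/2b
3) 2250.0ms=3b +1125.0ms=3/2b
4) 3375.0ms=9/2b +1125.0ms=3/2b
Σ=6b of 6 (80bpm 3/8) — PASS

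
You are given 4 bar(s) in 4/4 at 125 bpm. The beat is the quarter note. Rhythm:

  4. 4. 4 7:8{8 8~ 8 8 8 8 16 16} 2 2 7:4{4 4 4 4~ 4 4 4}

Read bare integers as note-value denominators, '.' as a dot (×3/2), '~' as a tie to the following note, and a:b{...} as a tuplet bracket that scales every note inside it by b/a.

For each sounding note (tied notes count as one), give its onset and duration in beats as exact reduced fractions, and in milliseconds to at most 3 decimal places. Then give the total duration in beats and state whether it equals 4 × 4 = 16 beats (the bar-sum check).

1) 0.0ms=0b +720.0ms=3/2b
2) 720.0ms=3/2b +720.0ms=3/2b
3) 1440.0ms=3b +480.0ms=1b
4) 1920.0ms=4b +274.286ms=4/7b
5) 2194.286ms=32/7b +548.571ms=8/7b
6) 2742.857ms=40/7b +274.286ms=4/7b
7) 3017.143ms=44/7b +274.286ms=4/7b
8) 3291.429ms=48/7b +274.286ms=4/7b
9) 3565.714ms=52/7b +137.143ms=2/7b
10) 3702.857ms=54/7b +137.143ms=2/7b
11) 3840.0ms=8b +960.0ms=2b
12) 4800.0ms=10b +960.0ms=2b
13) 5760.0ms=12b +274.286ms=4/7b
14) 6034.286ms=88/7b +274.286ms=4/7b
15) 6308.571ms=92/7b +274.286ms=4/7b
16) 6582.857ms=96/7b +548.571ms=8/7b
17) 7131.429ms=104/7b +274.286ms=4/7b
18) 7405.714ms=108/7b +274.286ms=4/7b
Σ=16b of 16 (125bpm 4/4) — PASS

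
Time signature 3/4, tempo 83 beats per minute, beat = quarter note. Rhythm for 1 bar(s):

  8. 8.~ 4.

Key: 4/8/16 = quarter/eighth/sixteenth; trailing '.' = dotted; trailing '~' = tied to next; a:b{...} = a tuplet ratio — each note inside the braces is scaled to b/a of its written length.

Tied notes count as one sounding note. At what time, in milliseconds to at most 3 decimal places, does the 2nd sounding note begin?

note 2 onset = 3/4b = 542.169ms

1. 0.0ms @ 0 + 542.169ms (3/4)
2. 542.169ms @ 3/4 + 1626.506ms (9/4)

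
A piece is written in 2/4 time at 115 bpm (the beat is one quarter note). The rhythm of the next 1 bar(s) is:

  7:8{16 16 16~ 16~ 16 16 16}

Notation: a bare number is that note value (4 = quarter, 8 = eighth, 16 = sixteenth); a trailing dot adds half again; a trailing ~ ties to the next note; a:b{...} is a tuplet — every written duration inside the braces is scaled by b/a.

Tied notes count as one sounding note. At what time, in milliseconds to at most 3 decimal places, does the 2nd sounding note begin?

note 2 onset = 2/7b = 149.068ms

1. 0.0ms @ 0 + 149.068ms (2/7)
2. 149.068ms @ 2/7 + 149.068ms (2/7)
3. 298.137ms @ 4/7 + 447.205ms (6/7)
4. 745.342ms @ 10/7 + 149.068ms (2/7)
5. 894.41ms @ 12/7 + 149.068ms (2/7)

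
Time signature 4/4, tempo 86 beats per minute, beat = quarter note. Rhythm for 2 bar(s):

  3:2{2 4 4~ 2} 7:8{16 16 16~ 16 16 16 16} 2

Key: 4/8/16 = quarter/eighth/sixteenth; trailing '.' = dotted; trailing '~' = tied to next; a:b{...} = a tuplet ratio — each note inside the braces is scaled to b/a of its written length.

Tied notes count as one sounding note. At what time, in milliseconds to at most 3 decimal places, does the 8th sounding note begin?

1. 0.0ms @ 0 + 930.233ms (4/3)
2. 930.233ms @ 4/3 + 465.116ms (2/3)
3. 1395.349ms @ 2 + 1395.349ms (2)
4. 2790.698ms @ 4 + 199.336ms (2/7)
5. 2990.033ms @ 30/7 + 199.336ms (2/7)
6. 3189.369ms @ 32/7 + 398.671ms (4/7)
7. 3588.04ms @ 36/7 + 199.336ms (2/7)
8. 3787.375ms @ 38/7 + 199.336ms (2/7)
9. 3986.711ms @ 40/7 + 199.336ms (2/7)
10. 4186.047ms @ 6 + 1395.349ms (2)

note 8 onset = 38/7b = 3787.375ms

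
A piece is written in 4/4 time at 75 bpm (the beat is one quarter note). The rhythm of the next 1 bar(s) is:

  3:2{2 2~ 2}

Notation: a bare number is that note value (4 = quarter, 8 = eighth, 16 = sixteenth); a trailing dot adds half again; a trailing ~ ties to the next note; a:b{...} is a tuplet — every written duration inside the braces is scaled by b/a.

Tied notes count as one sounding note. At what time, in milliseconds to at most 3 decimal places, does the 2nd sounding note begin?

note 2 onset = 4/3b = 1066.667ms

1. 0.0ms @ 0 + 1066.667ms (4/3)
2. 1066.667ms @ 4/3 + 2133.333ms (8/3)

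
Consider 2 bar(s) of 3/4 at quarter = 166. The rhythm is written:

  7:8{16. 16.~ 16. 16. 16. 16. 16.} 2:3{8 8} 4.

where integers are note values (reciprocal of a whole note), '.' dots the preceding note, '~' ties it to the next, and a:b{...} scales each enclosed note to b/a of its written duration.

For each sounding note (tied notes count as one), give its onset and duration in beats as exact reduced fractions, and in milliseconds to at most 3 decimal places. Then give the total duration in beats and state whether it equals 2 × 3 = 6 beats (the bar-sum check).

1) 0.0ms=0b +154.905ms=3/7b
2) 154.905ms=3/7b +309.811ms=6/7b
3) 464.716ms=9/7b +154.905ms=3/7b
4) 619.621ms=12/7b +154.905ms=3/7b
5) 774.527ms=15/7b +154.905ms=3/7b
6) 929.432ms=18/7b +154.905ms=3/7b
7) 1084.337ms=3b +271.084ms=3/4b
8) 1355.422ms=15/4b +271.084ms=3/4b
9) 1626.506ms=9/2b +542.169ms=3/2b
Σ=6b of 6 (166bpm 3/4) — PASS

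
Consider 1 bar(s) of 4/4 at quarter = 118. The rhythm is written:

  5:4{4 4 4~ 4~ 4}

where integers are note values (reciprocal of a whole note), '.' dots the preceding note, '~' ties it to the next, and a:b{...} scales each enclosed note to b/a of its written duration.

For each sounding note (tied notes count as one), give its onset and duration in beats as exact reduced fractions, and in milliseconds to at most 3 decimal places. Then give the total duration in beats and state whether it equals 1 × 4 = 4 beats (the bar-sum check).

1) 0.0ms=0b +406.78ms=4/5b
2) 406.78ms=4/5b +406.78ms=4/5b
3) 813.559ms=8/5b +1220.339ms=12/5b
Σ=4b of 4 (118bpm 4/4) — PASS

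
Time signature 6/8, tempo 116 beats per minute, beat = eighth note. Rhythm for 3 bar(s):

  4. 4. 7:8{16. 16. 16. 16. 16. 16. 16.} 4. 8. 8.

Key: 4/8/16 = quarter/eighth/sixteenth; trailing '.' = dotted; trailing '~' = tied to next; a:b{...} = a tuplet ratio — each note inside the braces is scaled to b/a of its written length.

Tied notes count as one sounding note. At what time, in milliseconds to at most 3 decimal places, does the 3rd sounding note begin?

note 3 onset = 6b = 3103.448ms

1. 0.0ms @ 0 + 1551.724ms (3)
2. 1551.724ms @ 3 + 1551.724ms (3)
3. 3103.448ms @ 6 + 443.35ms (6/7)
4. 3546.798ms @ 48/7 + 443.35ms (6/7)
5. 3990.148ms @ 54/7 + 443.35ms (6/7)
6. 4433.498ms @ 60/7 + 443.35ms (6/7)
7. 4876.847ms @ 66/7 + 443.35ms (6/7)
8. 5320.197ms @ 72/7 + 443.35ms (6/7)
9. 5763.547ms @ 78/7 + 443.35ms (6/7)
10. 6206.897ms @ 12 + 1551.724ms (3)
11. 7758.621ms @ 15 + 775.862ms (3/2)
12. 8534.483ms @ 33/2 + 775.862ms (3/2)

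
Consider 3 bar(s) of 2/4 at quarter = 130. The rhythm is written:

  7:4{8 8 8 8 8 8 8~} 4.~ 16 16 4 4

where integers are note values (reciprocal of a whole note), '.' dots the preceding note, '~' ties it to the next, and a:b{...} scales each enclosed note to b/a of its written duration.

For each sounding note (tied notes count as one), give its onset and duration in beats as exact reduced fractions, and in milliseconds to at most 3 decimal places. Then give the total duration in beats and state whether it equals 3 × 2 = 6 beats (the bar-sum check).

1) 0.0ms=0b +131.868ms=2/7b
2) 131.868ms=2/7b +131.868ms=2/7b
3) 263.736ms=4/7b +131.868ms=2/7b
4) 395.604ms=6/7b +131.868ms=2/7b
5) 527.473ms=8/7b +131.868ms=2/7b
6) 659.341ms=10/7b +131.868ms=2/7b
7) 791.209ms=12/7b +939.56ms=57/28b
8) 1730.769ms=15/4b +115.385ms=1/4b
9) 1846.154ms=4b +461.538ms=1b
10) 2307.692ms=5b +461.538ms=1b
Σ=6b of 6 (130bpm 2/4) — PASS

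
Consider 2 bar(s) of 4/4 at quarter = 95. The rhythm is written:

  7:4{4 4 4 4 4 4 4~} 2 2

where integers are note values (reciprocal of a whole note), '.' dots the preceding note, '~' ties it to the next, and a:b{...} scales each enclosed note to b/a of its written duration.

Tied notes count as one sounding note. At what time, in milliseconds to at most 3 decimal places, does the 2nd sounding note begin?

1. 0.0ms @ 0 + 360.902ms (4/7)
2. 360.902ms @ 4/7 + 360.902ms (4/7)
3. 721.805ms @ 8/7 + 360.902ms (4/7)
4. 1082.707ms @ 12/7 + 360.902ms (4/7)
5. 1443.609ms @ 16/7 + 360.902ms (4/7)
6. 1804.511ms @ 20/7 + 360.902ms (4/7)
7. 2165.414ms @ 24/7 + 1624.06ms (18/7)
8. 3789.474ms @ 6 + 1263.158ms (2)

note 2 onset = 4/7b = 360.902ms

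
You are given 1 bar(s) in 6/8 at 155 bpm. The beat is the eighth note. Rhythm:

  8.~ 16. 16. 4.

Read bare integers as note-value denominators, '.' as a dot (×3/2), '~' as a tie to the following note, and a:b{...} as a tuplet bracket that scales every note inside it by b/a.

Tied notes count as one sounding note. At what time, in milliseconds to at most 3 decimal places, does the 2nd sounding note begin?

1. 0.0ms @ 0 + 870.968ms (9/4)
2. 870.968ms @ 9/4 + 290.323ms (3/4)
3. 1161.29ms @ 3 + 1161.29ms (3)

note 2 onset = 9/4b = 870.968ms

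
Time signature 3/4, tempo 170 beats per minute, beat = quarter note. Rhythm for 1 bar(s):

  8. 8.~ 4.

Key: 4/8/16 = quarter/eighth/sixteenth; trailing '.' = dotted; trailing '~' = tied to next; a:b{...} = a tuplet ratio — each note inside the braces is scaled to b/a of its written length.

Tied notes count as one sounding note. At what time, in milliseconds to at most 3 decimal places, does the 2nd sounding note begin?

1. 0.0ms @ 0 + 264.706ms (3/4)
2. 264.706ms @ 3/4 + 794.118ms (9/4)

note 2 onset = 3/4b = 264.706ms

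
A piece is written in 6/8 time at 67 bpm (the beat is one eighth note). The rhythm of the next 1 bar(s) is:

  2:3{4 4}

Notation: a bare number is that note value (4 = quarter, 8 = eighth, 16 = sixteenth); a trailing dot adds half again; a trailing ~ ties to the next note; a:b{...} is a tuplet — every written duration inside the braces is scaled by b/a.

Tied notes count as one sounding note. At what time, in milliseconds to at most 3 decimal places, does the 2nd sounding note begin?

note 2 onset = 3b = 2686.567ms

1. 0.0ms @ 0 + 2686.567ms (3)
2. 2686.567ms @ 3 + 2686.567ms (3)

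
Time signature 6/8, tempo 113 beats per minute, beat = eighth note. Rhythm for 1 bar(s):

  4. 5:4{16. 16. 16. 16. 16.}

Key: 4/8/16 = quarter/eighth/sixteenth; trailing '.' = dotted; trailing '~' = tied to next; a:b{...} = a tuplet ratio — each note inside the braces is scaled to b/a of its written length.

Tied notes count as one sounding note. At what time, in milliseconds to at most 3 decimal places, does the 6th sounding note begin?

1. 0.0ms @ 0 + 1592.92ms (3)
2. 1592.92ms @ 3 + 318.584ms (3/5)
3. 1911.504ms @ 18/5 + 318.584ms (3/5)
4. 2230.088ms @ 21/5 + 318.584ms (3/5)
5. 2548.673ms @ 24/5 + 318.584ms (3/5)
6. 2867.257ms @ 27/5 + 318.584ms (3/5)

note 6 onset = 27/5b = 2867.257ms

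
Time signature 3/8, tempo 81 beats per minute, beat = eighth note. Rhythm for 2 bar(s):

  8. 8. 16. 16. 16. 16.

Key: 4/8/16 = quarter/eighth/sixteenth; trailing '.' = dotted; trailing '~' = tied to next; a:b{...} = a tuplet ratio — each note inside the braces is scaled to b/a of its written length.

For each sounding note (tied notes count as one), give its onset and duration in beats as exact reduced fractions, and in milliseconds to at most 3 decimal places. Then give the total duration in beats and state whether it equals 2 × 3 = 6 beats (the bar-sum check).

1) 0.0ms=0b +1111.111ms=3/2b
2) 1111.111ms=3/2b +1111.111ms=3/2b
3) 2222.222ms=3b +555.556ms=3/4b
4) 2777.778ms=15/4b +555.556ms=3/4b
5) 3333.333ms=9/2b +555.556ms=3/4b
6) 3888.889ms=21/4b +555.556ms=3/4b
Σ=6b of 6 (81bpm 3/8) — PASS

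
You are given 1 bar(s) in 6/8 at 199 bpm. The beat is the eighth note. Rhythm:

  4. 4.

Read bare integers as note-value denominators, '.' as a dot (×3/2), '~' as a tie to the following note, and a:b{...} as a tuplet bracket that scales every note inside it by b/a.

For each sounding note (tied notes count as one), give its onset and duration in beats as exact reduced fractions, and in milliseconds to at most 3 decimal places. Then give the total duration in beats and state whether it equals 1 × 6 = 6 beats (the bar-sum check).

1) 0.0ms=0b +904.523ms=3b
2) 904.523ms=3b +904.523ms=3b
Σ=6b of 6 (199bpm 6/8) — PASS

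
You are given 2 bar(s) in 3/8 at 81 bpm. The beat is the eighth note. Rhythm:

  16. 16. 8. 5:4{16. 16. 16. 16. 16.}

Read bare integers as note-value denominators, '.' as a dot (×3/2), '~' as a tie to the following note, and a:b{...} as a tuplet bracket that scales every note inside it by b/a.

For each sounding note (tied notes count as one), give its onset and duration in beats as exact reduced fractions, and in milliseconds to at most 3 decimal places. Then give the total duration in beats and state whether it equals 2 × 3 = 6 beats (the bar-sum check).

1) 0.0ms=0b +555.556ms=3/4b
2) 555.556ms=3/4b +555.556ms=3/4b
3) 1111.111ms=3/2b +1111.111ms=3/2b
4) 2222.222ms=3b +444.444ms=3/5b
5) 2666.667ms=18/5b +444.444ms=3/5b
6) 3111.111ms=21/5b +444.444ms=3/5b
7) 3555.556ms=24/5b +444.444ms=3/5b
8) 4000.0ms=27/5b +444.444ms=3/5b
Σ=6b of 6 (81bpm 3/8) — PASS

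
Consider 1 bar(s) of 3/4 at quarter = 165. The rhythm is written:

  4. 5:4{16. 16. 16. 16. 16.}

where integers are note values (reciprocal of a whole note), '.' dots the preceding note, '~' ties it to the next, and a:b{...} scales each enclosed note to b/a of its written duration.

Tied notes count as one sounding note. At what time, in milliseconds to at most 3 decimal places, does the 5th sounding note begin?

1. 0.0ms @ 0 + 545.455ms (3/2)
2. 545.455ms @ 3/2 + 109.091ms (3/10)
3. 654.545ms @ 9/5 + 109.091ms (3/10)
4. 763.636ms @ 21/10 + 109.091ms (3/10)
5. 872.727ms @ 12/5 + 109.091ms (3/10)
6. 981.818ms @ 27/10 + 109.091ms (3/10)

note 5 onset = 12/5b = 872.727ms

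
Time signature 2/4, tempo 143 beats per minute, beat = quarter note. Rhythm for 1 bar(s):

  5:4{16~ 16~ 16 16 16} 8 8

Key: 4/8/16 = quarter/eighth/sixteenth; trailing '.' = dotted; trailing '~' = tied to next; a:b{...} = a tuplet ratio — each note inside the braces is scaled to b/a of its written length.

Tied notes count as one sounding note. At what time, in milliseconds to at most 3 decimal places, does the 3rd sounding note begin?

1. 0.0ms @ 0 + 251.748ms (3/5)
2. 251.748ms @ 3/5 + 83.916ms (1/5)
3. 335.664ms @ 4/5 + 83.916ms (1/5)
4. 419.58ms @ 1 + 209.79ms (1/2)
5. 629.371ms @ 3/2 + 209.79ms (1/2)

note 3 onset = 4/5b = 335.664ms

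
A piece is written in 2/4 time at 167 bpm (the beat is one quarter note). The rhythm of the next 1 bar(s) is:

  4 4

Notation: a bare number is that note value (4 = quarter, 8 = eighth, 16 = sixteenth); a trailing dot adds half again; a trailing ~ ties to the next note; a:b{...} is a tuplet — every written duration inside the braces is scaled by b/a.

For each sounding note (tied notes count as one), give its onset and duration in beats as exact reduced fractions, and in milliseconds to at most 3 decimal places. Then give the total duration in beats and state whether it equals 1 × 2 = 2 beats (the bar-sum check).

1) 0.0ms=0b +359.281ms=1b
2) 359.281ms=1b +359.281ms=1b
Σ=2b of 2 (167bpm 2/4) — PASS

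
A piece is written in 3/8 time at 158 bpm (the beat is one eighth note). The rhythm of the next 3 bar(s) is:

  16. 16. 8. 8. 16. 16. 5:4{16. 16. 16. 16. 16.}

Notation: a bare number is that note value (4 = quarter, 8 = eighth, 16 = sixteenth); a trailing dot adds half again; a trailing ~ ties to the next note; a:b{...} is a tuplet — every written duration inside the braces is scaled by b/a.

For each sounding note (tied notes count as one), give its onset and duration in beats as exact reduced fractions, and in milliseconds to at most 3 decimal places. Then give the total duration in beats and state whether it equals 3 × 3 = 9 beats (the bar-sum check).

1) 0.0ms=0b +284.81ms=3/4b
2) 284.81ms=3/4b +284.81ms=3/4b
3) 569.62ms=3/2b +569.62ms=3/2b
4) 1139.241ms=3b +569.62ms=3/2b
5) 1708.861ms=9/2b +284.81ms=3/4b
6) 1993.671ms=21/4b +284.81ms=3/4b
7) 2278.481ms=6b +227.848ms=3/5b
8) 2506.329ms=33/5b +227.848ms=3/5b
9) 2734.177ms=36/5b +227.848ms=3/5b
10) 2962.025ms=39/5b +227.848ms=3/5b
11) 3189.873ms=42/5b +227.848ms=3/5b
Σ=9b of 9 (158bpm 3/8) — PASS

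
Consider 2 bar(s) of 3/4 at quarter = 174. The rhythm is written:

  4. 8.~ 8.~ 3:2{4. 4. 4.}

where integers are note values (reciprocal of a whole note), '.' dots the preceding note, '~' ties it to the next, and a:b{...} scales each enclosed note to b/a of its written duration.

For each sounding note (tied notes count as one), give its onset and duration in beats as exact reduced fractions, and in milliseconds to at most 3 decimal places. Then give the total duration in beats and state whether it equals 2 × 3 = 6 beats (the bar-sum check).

1) 0.0ms=0b +517.241ms=3/2b
2) 517.241ms=3/2b +862.069ms=5/2b
3) 1379.31ms=4b +344.828ms=1b
4) 1724.138ms=5b +344.828ms=1b
Σ=6b of 6 (174bpm 3/4) — PASS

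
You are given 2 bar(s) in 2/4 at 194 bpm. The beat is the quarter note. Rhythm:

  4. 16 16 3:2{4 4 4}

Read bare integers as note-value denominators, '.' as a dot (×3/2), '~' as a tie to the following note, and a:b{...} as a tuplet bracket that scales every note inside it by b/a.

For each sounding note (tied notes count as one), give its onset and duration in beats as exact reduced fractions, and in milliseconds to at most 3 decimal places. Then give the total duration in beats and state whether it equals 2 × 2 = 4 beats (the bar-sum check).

1) 0.0ms=0b +463.918ms=3/2b
2) 463.918ms=3/2b +77.32ms=1/4b
3) 541.237ms=7/4b +77.32ms=1/4b
4) 618.557ms=2b +206.186ms=2/3b
5) 824.742ms=8/3b +206.186ms=2/3b
6) 1030.928ms=10/3b +206.186ms=2/3b
Σ=4b of 4 (194bpm 2/4) — PASS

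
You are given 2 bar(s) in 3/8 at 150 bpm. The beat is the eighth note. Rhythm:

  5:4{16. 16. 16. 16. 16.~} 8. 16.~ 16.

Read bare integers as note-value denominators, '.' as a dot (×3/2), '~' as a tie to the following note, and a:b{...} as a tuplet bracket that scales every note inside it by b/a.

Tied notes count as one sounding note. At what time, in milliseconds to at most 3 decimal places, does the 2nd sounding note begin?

note 2 onset = 3/5b = 240.0ms

1. 0.0ms @ 0 + 240.0ms (3/5)
2. 240.0ms @ 3/5 + 240.0ms (3/5)
3. 480.0ms @ 6/5 + 240.0ms (3/5)
4. 720.0ms @ 9/5 + 240.0ms (3/5)
5. 960.0ms @ 12/5 + 840.0ms (21/10)
6. 1800.0ms @ 9/2 + 600.0ms (3/2)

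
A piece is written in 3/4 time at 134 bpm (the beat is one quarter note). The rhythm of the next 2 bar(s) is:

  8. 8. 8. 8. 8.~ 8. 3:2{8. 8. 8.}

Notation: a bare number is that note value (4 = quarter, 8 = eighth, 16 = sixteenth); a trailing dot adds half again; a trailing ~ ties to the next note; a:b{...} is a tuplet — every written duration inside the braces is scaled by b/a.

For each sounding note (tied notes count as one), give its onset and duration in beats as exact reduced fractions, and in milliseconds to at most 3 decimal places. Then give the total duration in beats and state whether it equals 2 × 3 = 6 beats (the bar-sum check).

1) 0.0ms=0b +335.821ms=3/4b
2) 335.821ms=3/4b +335.821ms=3/4b
3) 671.642ms=3/2b +335.821ms=3/4b
4) 1007.463ms=9/4b +335.821ms=3/4b
5) 1343.284ms=3b +671.642ms=3/2b
6) 2014.925ms=9/2b +223.881ms=1/2b
7) 2238.806ms=5b +223.881ms=1/2b
8) 2462.687ms=11/2b +223.881ms=1/2b
Σ=6b of 6 (134bpm 3/4) — PASS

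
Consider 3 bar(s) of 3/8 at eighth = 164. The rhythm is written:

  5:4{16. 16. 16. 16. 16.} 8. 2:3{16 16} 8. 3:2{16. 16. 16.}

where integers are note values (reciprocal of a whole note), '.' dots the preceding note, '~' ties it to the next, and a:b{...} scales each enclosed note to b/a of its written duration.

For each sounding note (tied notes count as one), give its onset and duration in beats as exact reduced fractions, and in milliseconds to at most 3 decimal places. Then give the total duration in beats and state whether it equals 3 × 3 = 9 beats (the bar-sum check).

1) 0.0ms=0b +219.512ms=3/5b
2) 219.512ms=3/5b +219.512ms=3/5b
3) 439.024ms=6/5b +219.512ms=3/5b
4) 658.537ms=9/5b +219.512ms=3/5b
5) 878.049ms=12/5b +219.512ms=3/5b
6) 1097.561ms=3b +548.78ms=3/2b
7) 1646.341ms=9/2b +274.39ms=3/4b
8) 1920.732ms=21/4b +274.39ms=3/4b
9) 2195.122ms=6b +548.78ms=3/2b
10) 2743.902ms=15/2b +182.927ms=1/2b
11) 2926.829ms=8b +182.927ms=1/2b
12) 3109.756ms=17/2b +182.927ms=1/2b
Σ=9b of 9 (164bpm 3/8) — PASS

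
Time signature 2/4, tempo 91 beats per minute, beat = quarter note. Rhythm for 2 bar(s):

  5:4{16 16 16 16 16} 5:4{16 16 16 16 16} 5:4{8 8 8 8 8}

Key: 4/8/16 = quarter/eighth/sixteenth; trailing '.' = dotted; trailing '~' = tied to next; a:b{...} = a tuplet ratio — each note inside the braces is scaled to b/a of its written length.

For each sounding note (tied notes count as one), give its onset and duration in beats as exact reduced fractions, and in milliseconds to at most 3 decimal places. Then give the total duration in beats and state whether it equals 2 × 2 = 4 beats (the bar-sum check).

1) 0.0ms=0b +131.868ms=1/5b
2) 131.868ms=1/5b +131.868ms=1/5b
3) 263.736ms=2/5b +131.868ms=1/5b
4) 395.604ms=3/5b +131.868ms=1/5b
5) 527.473ms=4/5b +131.868ms=1/5b
6) 659.341ms=1b +131.868ms=1/5b
7) 791.209ms=6/5b +131.868ms=1/5b
8) 923.077ms=7/5b +131.868ms=1/5b
9) 1054.945ms=8/5b +131.868ms=1/5b
10) 1186.813ms=9/5b +131.868ms=1/5b
11) 1318.681ms=2b +263.736ms=2/5b
12) 1582.418ms=12/5b +263.736ms=2/5b
13) 1846.154ms=14/5b +263.736ms=2/5b
14) 2109.89ms=16/5b +263.736ms=2/5b
15) 2373.626ms=18/5b +263.736ms=2/5b
Σ=4b of 4 (91bpm 2/4) — PASS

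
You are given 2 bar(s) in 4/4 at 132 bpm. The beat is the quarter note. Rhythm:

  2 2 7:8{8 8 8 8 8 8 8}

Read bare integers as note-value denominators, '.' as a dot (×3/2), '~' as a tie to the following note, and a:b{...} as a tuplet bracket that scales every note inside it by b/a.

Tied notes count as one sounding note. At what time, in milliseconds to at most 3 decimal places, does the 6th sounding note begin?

1. 0.0ms @ 0 + 909.091ms (2)
2. 909.091ms @ 2 + 909.091ms (2)
3. 1818.182ms @ 4 + 259.74ms (4/7)
4. 2077.922ms @ 32/7 + 259.74ms (4/7)
5. 2337.662ms @ 36/7 + 259.74ms (4/7)
6. 2597.403ms @ 40/7 + 259.74ms (4/7)
7. 2857.143ms @ 44/7 + 259.74ms (4/7)
8. 3116.883ms @ 48/7 + 259.74ms (4/7)
9. 3376.623ms @ 52/7 + 259.74ms (4/7)

note 6 onset = 40/7b = 2597.403ms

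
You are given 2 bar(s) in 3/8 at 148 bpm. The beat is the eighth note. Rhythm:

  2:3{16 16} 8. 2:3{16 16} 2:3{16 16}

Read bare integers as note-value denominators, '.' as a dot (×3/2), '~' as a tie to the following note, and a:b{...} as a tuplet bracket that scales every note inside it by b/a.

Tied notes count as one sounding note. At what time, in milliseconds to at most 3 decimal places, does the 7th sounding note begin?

1. 0.0ms @ 0 + 304.054ms (3/4)
2. 304.054ms @ 3/4 + 304.054ms (3/4)
3. 608.108ms @ 3/2 + 608.108ms (3/2)
4. 1216.216ms @ 3 + 304.054ms (3/4)
5. 1520.27ms @ 15/4 + 304.054ms (3/4)
6. 1824.324ms @ 9/2 + 304.054ms (3/4)
7. 2128.378ms @ 21/4 + 304.054ms (3/4)

note 7 onset = 21/4b = 2128.378ms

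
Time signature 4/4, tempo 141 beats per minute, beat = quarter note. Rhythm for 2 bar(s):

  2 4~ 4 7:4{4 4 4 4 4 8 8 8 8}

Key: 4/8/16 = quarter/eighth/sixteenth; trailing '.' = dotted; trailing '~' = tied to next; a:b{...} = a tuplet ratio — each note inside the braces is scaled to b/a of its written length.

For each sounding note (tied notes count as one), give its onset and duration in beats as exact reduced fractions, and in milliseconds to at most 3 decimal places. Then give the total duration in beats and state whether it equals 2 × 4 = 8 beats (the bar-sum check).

1) 0.0ms=0b +851.064ms=2b
2) 851.064ms=2b +851.064ms=2b
3) 1702.128ms=4b +243.161ms=4/7b
4) 1945.289ms=32/7b +243.161ms=4/7b
5) 2188.45ms=36/7b +243.161ms=4/7b
6) 2431.611ms=40/7b +243.161ms=4/7b
7) 2674.772ms=44/7b +243.161ms=4/7b
8) 2917.933ms=48/7b +121.581ms=2/7b
9) 3039.514ms=50/7b +121.581ms=2/7b
10) 3161.094ms=52/7b +121.581ms=2/7b
11) 3282.675ms=54/7b +121.581ms=2/7b
Σ=8b of 8 (141bpm 4/4) — PASS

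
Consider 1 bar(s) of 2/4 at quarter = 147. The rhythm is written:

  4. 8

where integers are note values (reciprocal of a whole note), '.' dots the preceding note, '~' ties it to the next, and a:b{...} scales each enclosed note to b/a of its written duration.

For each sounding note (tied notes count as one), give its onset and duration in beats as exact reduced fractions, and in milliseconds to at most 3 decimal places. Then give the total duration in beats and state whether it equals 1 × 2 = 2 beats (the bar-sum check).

1) 0.0ms=0b +612.245ms=3/2b
2) 612.245ms=3/2b +204.082ms=1/2b
Σ=2b of 2 (147bpm 2/4) — PASS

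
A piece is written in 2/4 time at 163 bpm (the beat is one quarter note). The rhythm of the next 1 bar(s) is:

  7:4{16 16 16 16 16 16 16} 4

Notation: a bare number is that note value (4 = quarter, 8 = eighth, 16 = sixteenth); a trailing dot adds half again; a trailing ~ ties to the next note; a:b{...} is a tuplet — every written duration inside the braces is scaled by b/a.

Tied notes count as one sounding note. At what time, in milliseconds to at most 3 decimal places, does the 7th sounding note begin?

note 7 onset = 6/7b = 315.513ms

1. 0.0ms @ 0 + 52.585ms (1/7)
2. 52.585ms @ 1/7 + 52.585ms (1/7)
3. 105.171ms @ 2/7 + 52.585ms (1/7)
4. 157.756ms @ 3/7 + 52.585ms (1/7)
5. 210.342ms @ 4/7 + 52.585ms (1/7)
6. 262.927ms @ 5/7 + 52.585ms (1/7)
7. 315.513ms @ 6/7 + 52.585ms (1/7)
8. 368.098ms @ 1 + 368.098ms (1)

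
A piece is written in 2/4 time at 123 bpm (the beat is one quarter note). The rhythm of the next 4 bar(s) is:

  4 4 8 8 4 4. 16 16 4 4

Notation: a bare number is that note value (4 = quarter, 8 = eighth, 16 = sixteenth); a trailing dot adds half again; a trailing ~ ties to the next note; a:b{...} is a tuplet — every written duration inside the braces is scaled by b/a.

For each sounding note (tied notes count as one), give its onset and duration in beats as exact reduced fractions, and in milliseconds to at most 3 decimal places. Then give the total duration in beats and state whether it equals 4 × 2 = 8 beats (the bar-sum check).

1) 0.0ms=0b +487.805ms=1b
2) 487.805ms=1b +487.805ms=1b
3) 975.61ms=2b +243.902ms=1/2b
4) 1219.512ms=5/2b +243.902ms=1/2b
5) 1463.415ms=3b +487.805ms=1b
6) 1951.22ms=4b +731.707ms=3/2b
7) 2682.927ms=11/2b +121.951ms=1/4b
8) 2804.878ms=23/4b +121.951ms=1/4b
9) 2926.829ms=6b +487.805ms=1b
10) 3414.634ms=7b +487.805ms=1b
Σ=8b of 8 (123bpm 2/4) — PASS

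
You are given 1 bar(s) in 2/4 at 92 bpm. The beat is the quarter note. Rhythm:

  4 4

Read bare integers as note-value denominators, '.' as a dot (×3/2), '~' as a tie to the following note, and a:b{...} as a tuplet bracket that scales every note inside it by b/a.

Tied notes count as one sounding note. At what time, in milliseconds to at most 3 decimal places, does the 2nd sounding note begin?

1. 0.0ms @ 0 + 652.174ms (1)
2. 652.174ms @ 1 + 652.174ms (1)

note 2 onset = 1b = 652.174ms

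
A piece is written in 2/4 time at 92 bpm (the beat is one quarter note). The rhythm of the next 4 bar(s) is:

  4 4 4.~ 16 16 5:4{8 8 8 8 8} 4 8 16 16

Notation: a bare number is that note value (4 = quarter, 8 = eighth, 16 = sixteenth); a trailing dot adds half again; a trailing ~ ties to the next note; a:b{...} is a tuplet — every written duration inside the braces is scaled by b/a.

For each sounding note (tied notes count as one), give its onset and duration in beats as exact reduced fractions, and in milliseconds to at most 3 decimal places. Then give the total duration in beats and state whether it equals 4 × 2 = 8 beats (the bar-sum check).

1) 0.0ms=0b +652.174ms=1b
2) 652.174ms=1b +652.174ms=1b
3) 1304.348ms=2b +1141.304ms=7/4b
4) 2445.652ms=15/4b +163.043ms=1/4b
5) 2608.696ms=4b +260.87ms=2/5b
6) 2869.565ms=22/5b +260.87ms=2/5b
7) 3130.435ms=24/5b +260.87ms=2/5b
8) 3391.304ms=26/5b +260.87ms=2/5b
9) 3652.174ms=28/5b +260.87ms=2/5b
10) 3913.043ms=6b +652.174ms=1b
11) 4565.217ms=7b +326.087ms=1/2b
12) 4891.304ms=15/2b +163.043ms=1/4b
13) 5054.348ms=31/4b +163.043ms=1/4b
Σ=8b of 8 (92bpm 2/4) — PASS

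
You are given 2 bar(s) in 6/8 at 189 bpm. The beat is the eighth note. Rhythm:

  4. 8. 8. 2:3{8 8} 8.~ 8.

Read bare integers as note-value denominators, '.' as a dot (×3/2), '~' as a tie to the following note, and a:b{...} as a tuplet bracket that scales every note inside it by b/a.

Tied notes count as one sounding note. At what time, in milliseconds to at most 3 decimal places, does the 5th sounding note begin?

note 5 onset = 15/2b = 2380.952ms

1. 0.0ms @ 0 + 952.381ms (3)
2. 952.381ms @ 3 + 476.19ms (3/2)
3. 1428.571ms @ 9/2 + 476.19ms (3/2)
4. 1904.762ms @ 6 + 476.19ms (3/2)
5. 2380.952ms @ 15/2 + 476.19ms (3/2)
6. 2857.143ms @ 9 + 952.381ms (3)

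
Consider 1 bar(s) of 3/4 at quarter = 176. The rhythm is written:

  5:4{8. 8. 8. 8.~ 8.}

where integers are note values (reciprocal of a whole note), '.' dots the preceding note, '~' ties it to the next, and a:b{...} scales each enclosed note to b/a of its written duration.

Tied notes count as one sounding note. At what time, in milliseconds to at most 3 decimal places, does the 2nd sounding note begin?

note 2 onset = 3/5b = 204.545ms

1. 0.0ms @ 0 + 204.545ms (3/5)
2. 204.545ms @ 3/5 + 204.545ms (3/5)
3. 409.091ms @ 6/5 + 204.545ms (3/5)
4. 613.636ms @ 9/5 + 409.091ms (6/5)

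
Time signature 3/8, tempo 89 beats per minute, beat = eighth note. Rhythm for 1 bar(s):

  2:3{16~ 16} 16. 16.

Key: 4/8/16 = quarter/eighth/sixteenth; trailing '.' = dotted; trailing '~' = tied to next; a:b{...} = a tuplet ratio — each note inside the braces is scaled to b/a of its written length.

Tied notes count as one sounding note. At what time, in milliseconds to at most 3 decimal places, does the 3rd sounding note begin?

note 3 onset = 9/4b = 1516.854ms

1. 0.0ms @ 0 + 1011.236ms (3/2)
2. 1011.236ms @ 3/2 + 505.618ms (3/4)
3. 1516.854ms @ 9/4 + 505.618ms (3/4)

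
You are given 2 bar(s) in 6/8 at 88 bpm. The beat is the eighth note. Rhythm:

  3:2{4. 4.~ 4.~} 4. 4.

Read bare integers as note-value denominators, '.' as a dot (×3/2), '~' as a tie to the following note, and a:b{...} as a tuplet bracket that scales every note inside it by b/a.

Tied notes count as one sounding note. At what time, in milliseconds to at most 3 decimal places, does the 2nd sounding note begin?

note 2 onset = 2b = 1363.636ms

1. 0.0ms @ 0 + 1363.636ms (2)
2. 1363.636ms @ 2 + 4772.727ms (7)
3. 6136.364ms @ 9 + 2045.455ms (3)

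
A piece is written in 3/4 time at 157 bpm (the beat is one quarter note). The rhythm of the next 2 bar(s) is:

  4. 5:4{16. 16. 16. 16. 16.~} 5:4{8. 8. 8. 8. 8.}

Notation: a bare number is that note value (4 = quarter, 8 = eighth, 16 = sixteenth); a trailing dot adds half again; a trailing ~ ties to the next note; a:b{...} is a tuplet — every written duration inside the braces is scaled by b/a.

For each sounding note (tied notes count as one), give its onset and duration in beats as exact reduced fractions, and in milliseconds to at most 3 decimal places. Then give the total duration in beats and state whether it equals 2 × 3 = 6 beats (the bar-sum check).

1) 0.0ms=0b +573.248ms=3/2b
2) 573.248ms=3/2b +114.65ms=3/10b
3) 687.898ms=9/5b +114.65ms=3/10b
4) 802.548ms=21/10b +114.65ms=3/10b
5) 917.197ms=12/5b +114.65ms=3/10b
6) 1031.847ms=27/10b +343.949ms=9/10b
7) 1375.796ms=18/5b +229.299ms=3/5b
8) 1605.096ms=21/5b +229.299ms=3/5b
9) 1834.395ms=24/5b +229.299ms=3/5b
10) 2063.694ms=27/5b +229.299ms=3/5b
Σ=6b of 6 (157bpm 3/4) — PASS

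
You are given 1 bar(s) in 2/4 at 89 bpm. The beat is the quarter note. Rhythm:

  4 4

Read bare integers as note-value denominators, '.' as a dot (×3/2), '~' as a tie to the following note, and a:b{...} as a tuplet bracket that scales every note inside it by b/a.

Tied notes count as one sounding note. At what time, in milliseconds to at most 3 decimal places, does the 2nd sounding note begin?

1. 0.0ms @ 0 + 674.157ms (1)
2. 674.157ms @ 1 + 674.157ms (1)

note 2 onset = 1b = 674.157ms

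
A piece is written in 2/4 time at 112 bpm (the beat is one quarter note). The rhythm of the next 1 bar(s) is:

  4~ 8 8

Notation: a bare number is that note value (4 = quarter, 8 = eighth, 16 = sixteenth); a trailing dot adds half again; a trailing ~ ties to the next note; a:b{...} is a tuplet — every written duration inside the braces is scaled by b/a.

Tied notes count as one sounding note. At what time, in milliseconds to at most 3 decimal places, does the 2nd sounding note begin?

note 2 onset = 3/2b = 803.571ms

1. 0.0ms @ 0 + 803.571ms (3/2)
2. 803.571ms @ 3/2 + 267.857ms (1/2)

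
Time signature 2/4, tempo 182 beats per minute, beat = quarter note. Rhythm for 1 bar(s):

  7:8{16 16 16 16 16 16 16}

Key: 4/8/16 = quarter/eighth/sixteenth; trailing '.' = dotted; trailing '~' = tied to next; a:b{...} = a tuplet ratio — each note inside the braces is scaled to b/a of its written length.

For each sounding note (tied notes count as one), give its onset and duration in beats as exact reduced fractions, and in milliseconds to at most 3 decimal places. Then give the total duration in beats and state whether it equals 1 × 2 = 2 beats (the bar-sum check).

1) 0.0ms=0b +94.192ms=2/7b
2) 94.192ms=2/7b +94.192ms=2/7b
3) 188.383ms=4/7b +94.192ms=2/7b
4) 282.575ms=6/7b +94.192ms=2/7b
5) 376.766ms=8/7b +94.192ms=2/7b
6) 470.958ms=10/7b +94.192ms=2/7b
7) 565.149ms=12/7b +94.192ms=2/7b
Σ=2b of 2 (182bpm 2/4) — PASS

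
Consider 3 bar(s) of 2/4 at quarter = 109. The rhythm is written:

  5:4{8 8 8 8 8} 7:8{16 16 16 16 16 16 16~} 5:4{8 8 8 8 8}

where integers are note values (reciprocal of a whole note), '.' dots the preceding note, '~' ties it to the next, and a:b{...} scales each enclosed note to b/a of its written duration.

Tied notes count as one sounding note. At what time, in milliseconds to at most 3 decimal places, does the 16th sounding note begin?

note 16 onset = 28/5b = 3082.569ms

1. 0.0ms @ 0 + 220.183ms (2/5)
2. 220.183ms @ 2/5 + 220.183ms (2/5)
3. 440.367ms @ 4/5 + 220.183ms (2/5)
4. 660.55ms @ 6/5 + 220.183ms (2/5)
5. 880.734ms @ 8/5 + 220.183ms (2/5)
6. 1100.917ms @ 2 + 157.274ms (2/7)
7. 1258.191ms @ 16/7 + 157.274ms (2/7)
8. 1415.465ms @ 18/7 + 157.274ms (2/7)
9. 1572.739ms @ 20/7 + 157.274ms (2/7)
10. 1730.013ms @ 22/7 + 157.274ms (2/7)
11. 1887.287ms @ 24/7 + 157.274ms (2/7)
12. 2044.561ms @ 26/7 + 377.457ms (24/35)
13. 2422.018ms @ 22/5 + 220.183ms (2/5)
14. 2642.202ms @ 24/5 + 220.183ms (2/5)
15. 2862.385ms @ 26/5 + 220.183ms (2/5)
16. 3082.569ms @ 28/5 + 220.183ms (2/5)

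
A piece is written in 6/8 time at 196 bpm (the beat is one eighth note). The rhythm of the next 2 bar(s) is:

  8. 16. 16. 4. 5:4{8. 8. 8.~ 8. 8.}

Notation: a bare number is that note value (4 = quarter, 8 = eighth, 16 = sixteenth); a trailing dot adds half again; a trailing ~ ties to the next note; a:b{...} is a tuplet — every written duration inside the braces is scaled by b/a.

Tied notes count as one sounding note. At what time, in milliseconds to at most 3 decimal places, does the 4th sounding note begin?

1. 0.0ms @ 0 + 459.184ms (3/2)
2. 459.184ms @ 3/2 + 229.592ms (3/4)
3. 688.776ms @ 9/4 + 229.592ms (3/4)
4. 918.367ms @ 3 + 918.367ms (3)
5. 1836.735ms @ 6 + 367.347ms (6/5)
6. 2204.082ms @ 36/5 + 367.347ms (6/5)
7. 2571.429ms @ 42/5 + 734.694ms (12/5)
8. 3306.122ms @ 54/5 + 367.347ms (6/5)

note 4 onset = 3b = 918.367ms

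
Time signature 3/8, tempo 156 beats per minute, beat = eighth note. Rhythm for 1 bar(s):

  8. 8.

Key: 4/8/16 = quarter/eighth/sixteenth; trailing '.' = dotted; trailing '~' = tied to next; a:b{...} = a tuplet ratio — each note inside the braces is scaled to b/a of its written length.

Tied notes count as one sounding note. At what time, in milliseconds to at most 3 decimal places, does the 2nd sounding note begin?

1. 0.0ms @ 0 + 576.923ms (3/2)
2. 576.923ms @ 3/2 + 576.923ms (3/2)

note 2 onset = 3/2b = 576.923ms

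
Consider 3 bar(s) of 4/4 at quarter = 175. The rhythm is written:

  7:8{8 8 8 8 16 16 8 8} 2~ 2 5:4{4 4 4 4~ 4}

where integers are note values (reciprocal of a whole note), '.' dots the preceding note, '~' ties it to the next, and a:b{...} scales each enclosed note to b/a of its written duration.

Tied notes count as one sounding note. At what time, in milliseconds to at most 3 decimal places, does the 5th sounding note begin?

note 5 onset = 16/7b = 783.673ms

1. 0.0ms @ 0 + 195.918ms (4/7)
2. 195.918ms @ 4/7 + 195.918ms (4/7)
3. 391.837ms @ 8/7 + 195.918ms (4/7)
4. 587.755ms @ 12/7 + 195.918ms (4/7)
5. 783.673ms @ 16/7 + 97.959ms (2/7)
6. 881.633ms @ 18/7 + 97.959ms (2/7)
7. 979.592ms @ 20/7 + 195.918ms (4/7)
8. 1175.51ms @ 24/7 + 195.918ms (4/7)
9. 1371.429ms @ 4 + 1371.429ms (4)
10. 2742.857ms @ 8 + 274.286ms (4/5)
11. 3017.143ms @ 44/5 + 274.286ms (4/5)
12. 3291.429ms @ 48/5 + 274.286ms (4/5)
13. 3565.714ms @ 52/5 + 548.571ms (8/5)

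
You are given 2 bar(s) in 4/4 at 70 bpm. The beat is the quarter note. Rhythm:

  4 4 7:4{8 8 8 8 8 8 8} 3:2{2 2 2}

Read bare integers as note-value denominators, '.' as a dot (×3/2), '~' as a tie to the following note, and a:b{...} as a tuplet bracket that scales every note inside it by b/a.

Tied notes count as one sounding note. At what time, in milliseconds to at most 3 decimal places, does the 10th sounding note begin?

1. 0.0ms @ 0 + 857.143ms (1)
2. 857.143ms @ 1 + 857.143ms (1)
3. 1714.286ms @ 2 + 244.898ms (2/7)
4. 1959.184ms @ 16/7 + 244.898ms (2/7)
5. 2204.082ms @ 18/7 + 244.898ms (2/7)
6. 2448.98ms @ 20/7 + 244.898ms (2/7)
7. 2693.878ms @ 22/7 + 244.898ms (2/7)
8. 2938.776ms @ 24/7 + 244.898ms (2/7)
9. 3183.673ms @ 26/7 + 244.898ms (2/7)
10. 3428.571ms @ 4 + 1142.857ms (4/3)
11. 4571.429ms @ 16/3 + 1142.857ms (4/3)
12. 5714.286ms @ 20/3 + 1142.857ms (4/3)

note 10 onset = 4b = 3428.571ms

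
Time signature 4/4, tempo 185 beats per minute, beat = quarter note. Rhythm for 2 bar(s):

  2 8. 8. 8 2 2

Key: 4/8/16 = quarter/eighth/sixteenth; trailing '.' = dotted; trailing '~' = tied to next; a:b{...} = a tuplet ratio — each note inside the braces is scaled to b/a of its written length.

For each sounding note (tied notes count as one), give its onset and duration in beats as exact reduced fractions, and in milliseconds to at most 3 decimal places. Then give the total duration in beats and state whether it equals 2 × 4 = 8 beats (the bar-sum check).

1) 0.0ms=0b +648.649ms=2b
2) 648.649ms=2b +243.243ms=3/4b
3) 891.892ms=11/4b +243.243ms=3/4b
4) 1135.135ms=7/2b +162.162ms=1/2b
5) 1297.297ms=4b +648.649ms=2b
6) 1945.946ms=6b +648.649ms=2b
Σ=8b of 8 (185bpm 4/4) — PASS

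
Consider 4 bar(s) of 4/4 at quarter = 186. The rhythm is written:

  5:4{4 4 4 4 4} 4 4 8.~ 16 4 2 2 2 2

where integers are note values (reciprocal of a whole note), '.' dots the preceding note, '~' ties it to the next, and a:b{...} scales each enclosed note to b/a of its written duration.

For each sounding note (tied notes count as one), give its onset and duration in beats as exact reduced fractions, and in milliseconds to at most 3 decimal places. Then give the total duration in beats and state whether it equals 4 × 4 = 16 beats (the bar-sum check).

1) 0.0ms=0b +258.065ms=4/5b
2) 258.065ms=4/5b +258.065ms=4/5b
3) 516.129ms=8/5b +258.065ms=4/5b
4) 774.194ms=12/5b +258.065ms=4/5b
5) 1032.258ms=16/5b +258.065ms=4/5b
6) 1290.323ms=4b +322.581ms=1b
7) 1612.903ms=5b +322.581ms=1b
8) 1935.484ms=6b +322.581ms=1b
9) 2258.065ms=7b +322.581ms=1b
10) 2580.645ms=8b +645.161ms=2b
11) 3225.806ms=10b +645.161ms=2b
12) 3870.968ms=12b +645.161ms=2b
13) 4516.129ms=14b +645.161ms=2b
Σ=16b of 16 (186bpm 4/4) — PASS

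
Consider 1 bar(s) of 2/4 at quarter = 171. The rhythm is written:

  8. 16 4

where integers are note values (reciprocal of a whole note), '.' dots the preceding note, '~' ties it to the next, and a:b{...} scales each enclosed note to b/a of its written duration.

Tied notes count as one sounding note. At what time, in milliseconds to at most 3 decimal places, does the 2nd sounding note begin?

note 2 onset = 3/4b = 263.158ms

1. 0.0ms @ 0 + 263.158ms (3/4)
2. 263.158ms @ 3/4 + 87.719ms (1/4)
3. 350.877ms @ 1 + 350.877ms (1)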